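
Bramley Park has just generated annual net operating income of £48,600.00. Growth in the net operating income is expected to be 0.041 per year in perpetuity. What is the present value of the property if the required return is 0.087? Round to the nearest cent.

D₁ = D₀ × (1 + g) = £48,600.00 × 1.041 = £50,592.6000
Growing perpetuity: P = D₁ / (r − g) = £50,592.6000 / (0.087 − 0.041) = £1,099,839.13

£1099839.13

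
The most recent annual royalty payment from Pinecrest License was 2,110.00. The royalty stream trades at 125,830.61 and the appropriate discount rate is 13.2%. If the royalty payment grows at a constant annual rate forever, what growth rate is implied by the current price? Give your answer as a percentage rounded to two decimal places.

P = D₀(1+g)/(r−g) ⇒ P(r−g) = D₀(1+g) ⇒ g(P+D₀) = P·r − D₀
g = (P·r − D₀)/(P + D₀) = (125,830.61×0.132 − 2,110.00) / (125,830.61 + 2,110.00) = 0.113331

11.33%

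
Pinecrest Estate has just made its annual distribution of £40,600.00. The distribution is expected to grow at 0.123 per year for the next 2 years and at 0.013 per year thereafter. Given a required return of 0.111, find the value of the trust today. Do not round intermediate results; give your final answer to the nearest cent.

D_1 = 45593.80000
D_2 = 51201.83740
Terminal value at year 2: TV = D_2×(1+g_2)/(r−g_2) = 51867.46129/0.098 = 529259.80904
P_0 = D_1/(1+r)^1 + D_2/(1+r)^2 + TV/(1+r)^2
    = 41038.52385 + 41481.78424 + 428786.19828 = 511306.50636

£511306.51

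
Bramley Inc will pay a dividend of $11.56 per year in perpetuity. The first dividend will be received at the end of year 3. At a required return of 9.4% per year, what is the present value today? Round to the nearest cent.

$102.75

Value at end of year 2: C / r = $11.56 / 0.094 = $122.9787
Discount to today: PV = $122.9787 / (1 + 0.094)^2 = $122.9787 / 1.196836 = $102.75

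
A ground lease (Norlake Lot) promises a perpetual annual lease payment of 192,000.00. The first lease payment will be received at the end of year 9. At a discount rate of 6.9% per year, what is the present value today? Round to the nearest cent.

Value at end of year 8: C / r = 192,000.00 / 0.069 = 2,782,608.6957
Discount to today: PV = 2,782,608.6957 / (1 + 0.069)^8 = 2,782,608.6957 / 1.705382 = 1,631,663.12

1631663.12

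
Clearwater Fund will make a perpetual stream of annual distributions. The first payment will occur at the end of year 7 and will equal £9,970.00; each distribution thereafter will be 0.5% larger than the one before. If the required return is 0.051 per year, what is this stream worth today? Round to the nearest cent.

Value at end of year 6: C₁ / (r − g) = £9,970.00 / (0.051 − 0.005) = £216,739.1304
Discount to today: PV = £216,739.1304 / (1 + 0.051)^6 = £216,739.1304 / 1.347772 = £160,812.95

£160812.95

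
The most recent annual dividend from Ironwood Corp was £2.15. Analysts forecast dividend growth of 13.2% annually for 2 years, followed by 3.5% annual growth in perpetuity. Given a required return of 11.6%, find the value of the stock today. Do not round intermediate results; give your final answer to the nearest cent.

D_1 = 2.43380
D_2 = 2.75506
Terminal value at year 2: TV = D_2×(1+g_2)/(r−g_2) = 2.85149/0.081 = 35.20356
P_0 = D_1/(1+r)^1 + D_2/(1+r)^2 + TV/(1+r)^2
    = 2.18082 + 2.21209 + 28.26560 = 32.65852

£32.66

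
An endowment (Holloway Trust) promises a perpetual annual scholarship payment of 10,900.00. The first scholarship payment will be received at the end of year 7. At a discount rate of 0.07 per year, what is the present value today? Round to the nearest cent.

103759.00

Value at end of year 6: C / r = 10,900.00 / 0.07 = 155,714.2857
Discount to today: PV = 155,714.2857 / (1 + 0.07)^6 = 155,714.2857 / 1.500730 = 103,759.00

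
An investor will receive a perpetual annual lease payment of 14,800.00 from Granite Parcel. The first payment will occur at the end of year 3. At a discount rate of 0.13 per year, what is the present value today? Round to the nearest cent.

89158.24

Value at end of year 2: C / r = 14,800.00 / 0.13 = 113,846.1538
Discount to today: PV = 113,846.1538 / (1 + 0.13)^2 = 113,846.1538 / 1.276900 = 89,158.24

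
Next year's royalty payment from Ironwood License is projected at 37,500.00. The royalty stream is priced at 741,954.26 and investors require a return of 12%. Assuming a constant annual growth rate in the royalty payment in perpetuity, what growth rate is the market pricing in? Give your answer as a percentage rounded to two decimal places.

P = D₁/(r−g) ⇒ g = r − D₁/P = 0.12 − 37,500.00/741,954.26 = 0.069458

6.95%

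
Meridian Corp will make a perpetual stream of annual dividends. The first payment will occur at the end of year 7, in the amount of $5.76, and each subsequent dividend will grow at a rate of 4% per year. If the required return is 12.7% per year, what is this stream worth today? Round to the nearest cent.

$32.31

Value at end of year 6: C₁ / (r − g) = $5.76 / (0.127 − 0.04) = $66.2069
Discount to today: PV = $66.2069 / (1 + 0.127)^6 = $66.2069 / 2.049007 = $32.31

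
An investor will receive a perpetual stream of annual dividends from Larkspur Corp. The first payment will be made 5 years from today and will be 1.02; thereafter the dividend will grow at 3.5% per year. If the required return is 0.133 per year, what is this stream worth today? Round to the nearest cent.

6.32

Value at end of year 4: C₁ / (r − g) = 1.02 / (0.133 − 0.035) = 10.4082
Discount to today: PV = 10.4082 / (1 + 0.133)^4 = 10.4082 / 1.647857 = 6.32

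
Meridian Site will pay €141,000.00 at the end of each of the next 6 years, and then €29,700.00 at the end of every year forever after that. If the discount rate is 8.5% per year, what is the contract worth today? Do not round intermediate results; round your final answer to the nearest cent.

€856226.02

PV of 6-year annuity: €141,000.00 × [1 − (1+0.085)^−6] / 0.085 = 642055.79091
Perpetuity value at year 6: €29,700.00 / 0.085 = 349411.76471
PV of perpetuity: 349411.76471 / (1+0.085)^6 = 214170.22577
Total PV = 642055.79091 + 214170.22577 = 856226.01668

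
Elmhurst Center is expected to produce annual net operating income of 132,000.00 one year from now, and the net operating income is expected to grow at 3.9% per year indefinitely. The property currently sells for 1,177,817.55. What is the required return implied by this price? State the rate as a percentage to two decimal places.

15.11%

P = D₁/(r − g) ⇒ r = D₁/P + g = 132,000.0000/1,177,817.55 + 0.039 = 0.112072 + 0.039 = 0.151072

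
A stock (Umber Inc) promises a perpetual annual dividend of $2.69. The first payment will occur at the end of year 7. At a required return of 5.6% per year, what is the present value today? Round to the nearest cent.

$34.64

Value at end of year 6: C / r = $2.69 / 0.056 = $48.0357
Discount to today: PV = $48.0357 / (1 + 0.056)^6 = $48.0357 / 1.386703 = $34.64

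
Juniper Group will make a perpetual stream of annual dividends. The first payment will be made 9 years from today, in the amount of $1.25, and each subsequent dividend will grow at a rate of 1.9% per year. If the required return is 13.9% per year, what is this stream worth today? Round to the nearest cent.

$3.68

Value at end of year 8: C₁ / (r − g) = $1.25 / (0.139 − 0.019) = $10.4167
Discount to today: PV = $10.4167 / (1 + 0.139)^8 = $10.4167 / 2.832630 = $3.68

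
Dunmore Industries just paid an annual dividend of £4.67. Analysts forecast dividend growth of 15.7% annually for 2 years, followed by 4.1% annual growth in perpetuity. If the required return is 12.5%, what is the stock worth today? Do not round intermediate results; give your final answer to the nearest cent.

£70.96

D_1 = 5.40319
D_2 = 6.25149
Terminal value at year 2: TV = D_2×(1+g_2)/(r−g_2) = 6.50780/0.084 = 77.47383
P_0 = D_1/(1+r)^1 + D_2/(1+r)^2 + TV/(1+r)^2
    = 4.80284 + 4.93945 + 61.21389 = 70.95618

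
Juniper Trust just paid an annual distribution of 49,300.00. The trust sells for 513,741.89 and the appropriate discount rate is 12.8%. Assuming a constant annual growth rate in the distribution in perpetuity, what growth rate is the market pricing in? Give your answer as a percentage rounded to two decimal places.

P = D₀(1+g)/(r−g) ⇒ P(r−g) = D₀(1+g) ⇒ g(P+D₀) = P·r − D₀
g = (P·r − D₀)/(P + D₀) = (513,741.89×0.128 − 49,300.00) / (513,741.89 + 49,300.00) = 0.029232

2.92%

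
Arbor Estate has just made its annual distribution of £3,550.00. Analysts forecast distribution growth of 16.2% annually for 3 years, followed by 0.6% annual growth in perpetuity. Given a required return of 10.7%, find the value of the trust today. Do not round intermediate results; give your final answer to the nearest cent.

£52639.72

D_1 = 4125.10000
D_2 = 4793.36620
D_3 = 5569.89152
Terminal value at year 3: TV = D_3×(1+g_2)/(r−g_2) = 5603.31087/0.101 = 55478.32548
P_0 = D_1/(1+r)^1 + D_2/(1+r)^2 + D_3/(1+r)^3 + TV/(1+r)^3
    = 3726.37760 + 3911.51831 + 4105.85752 + 40895.96698 = 52639.72041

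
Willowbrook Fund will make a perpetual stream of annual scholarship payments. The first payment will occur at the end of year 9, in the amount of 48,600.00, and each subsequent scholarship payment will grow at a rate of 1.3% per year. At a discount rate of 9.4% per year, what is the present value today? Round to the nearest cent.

Value at end of year 8: C₁ / (r − g) = 48,600.00 / (0.094 − 0.013) = 600,000.0000
Discount to today: PV = 600,000.0000 / (1 + 0.094)^8 = 600,000.0000 / 2.051817 = 292,423.77

292423.77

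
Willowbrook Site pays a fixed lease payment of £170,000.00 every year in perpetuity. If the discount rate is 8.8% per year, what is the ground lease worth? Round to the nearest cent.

Level perpetuity: PV = C / r = £170,000.00 / 0.088 = £1,931,818.18

£1931818.18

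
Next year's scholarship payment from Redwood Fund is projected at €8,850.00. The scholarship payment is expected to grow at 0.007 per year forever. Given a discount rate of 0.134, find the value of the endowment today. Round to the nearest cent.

€69685.04

Growing perpetuity: P = D₁ / (r − g) = €8,850.0000 / (0.134 − 0.007) = €69,685.04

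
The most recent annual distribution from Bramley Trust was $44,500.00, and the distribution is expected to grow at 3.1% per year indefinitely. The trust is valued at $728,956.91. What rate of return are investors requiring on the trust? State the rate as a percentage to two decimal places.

9.39%

D₁ = $44,500.00 × 1.031 = $45,879.5000
P = D₁/(r − g) ⇒ r = D₁/P + g = $45,879.5000/$728,956.91 + 0.031 = 0.062939 + 0.031 = 0.093939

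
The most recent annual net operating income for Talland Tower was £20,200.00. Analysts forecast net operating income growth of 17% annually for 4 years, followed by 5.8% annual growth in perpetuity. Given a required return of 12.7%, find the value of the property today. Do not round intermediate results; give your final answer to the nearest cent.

£448585.84

D_1 = 23634.00000
D_2 = 27651.78000
D_3 = 32352.58260
D_4 = 37852.52164
Terminal value at year 4: TV = D_4×(1+g_2)/(r−g_2) = 40047.96790/0.069 = 580405.33184
P_0 = D_1/(1+r)^1 + D_2/(1+r)^2 + D_3/(1+r)^3 + D_4/(1+r)^4 + TV/(1+r)^4
    = 20970.71872 + 21770.84375 + 22601.49706 + 23463.84344 + 359778.93279 = 448585.83576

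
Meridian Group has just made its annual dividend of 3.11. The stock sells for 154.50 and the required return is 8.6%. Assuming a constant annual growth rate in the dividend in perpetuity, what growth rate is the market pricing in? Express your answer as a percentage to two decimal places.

6.46%

P = D₀(1+g)/(r−g) ⇒ P(r−g) = D₀(1+g) ⇒ g(P+D₀) = P·r − D₀
g = (P·r − D₀)/(P + D₀) = (154.50×0.086 − 3.11) / (154.50 + 3.11) = 0.064571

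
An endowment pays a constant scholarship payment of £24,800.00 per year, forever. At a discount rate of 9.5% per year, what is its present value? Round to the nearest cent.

Level perpetuity: PV = C / r = £24,800.00 / 0.095 = £261,052.63

£261052.63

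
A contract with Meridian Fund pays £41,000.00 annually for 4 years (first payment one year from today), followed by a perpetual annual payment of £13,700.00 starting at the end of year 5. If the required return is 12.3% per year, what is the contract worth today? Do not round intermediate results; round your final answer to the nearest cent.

£193780.55

PV of 4-year annuity: £41,000.00 × [1 − (1+0.123)^−4] / 0.123 = 123748.56340
Perpetuity value at year 4: £13,700.00 / 0.123 = 111382.11382
PV of perpetuity: 111382.11382 / (1+0.123)^4 = 70031.98410
Total PV = 123748.56340 + 70031.98410 = 193780.54750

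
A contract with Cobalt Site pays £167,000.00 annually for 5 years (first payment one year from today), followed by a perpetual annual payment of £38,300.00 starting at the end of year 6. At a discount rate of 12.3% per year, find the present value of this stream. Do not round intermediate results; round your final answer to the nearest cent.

£771889.47

PV of 5-year annuity: £167,000.00 × [1 − (1+0.123)^−5] / 0.123 = 597550.33528
Perpetuity value at year 5: £38,300.00 / 0.123 = 311382.11382
PV of perpetuity: 311382.11382 / (1+0.123)^5 = 174339.13274
Total PV = 597550.33528 + 174339.13274 = 771889.46802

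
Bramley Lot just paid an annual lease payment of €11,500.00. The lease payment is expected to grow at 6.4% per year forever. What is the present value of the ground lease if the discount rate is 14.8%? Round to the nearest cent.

€145666.67

D₁ = D₀ × (1 + g) = €11,500.00 × 1.064 = €12,236.0000
Growing perpetuity: P = D₁ / (r − g) = €12,236.0000 / (0.148 − 0.064) = €145,666.67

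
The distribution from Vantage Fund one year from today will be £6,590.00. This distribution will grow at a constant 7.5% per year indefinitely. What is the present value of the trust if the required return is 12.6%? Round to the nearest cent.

Growing perpetuity: P = D₁ / (r − g) = £6,590.0000 / (0.126 − 0.075) = £129,215.69

£129215.69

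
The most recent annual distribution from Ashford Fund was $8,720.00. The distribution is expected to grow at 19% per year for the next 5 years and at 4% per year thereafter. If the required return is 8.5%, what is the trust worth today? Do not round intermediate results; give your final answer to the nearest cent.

$377847.69

D_1 = 10376.80000
D_2 = 12348.39200
D_3 = 14694.58648
D_4 = 17486.55791
D_5 = 20809.00391
Terminal value at year 5: TV = D_5×(1+g_2)/(r−g_2) = 21641.36407/0.045 = 480919.20158
P_0 = D_1/(1+r)^1 + D_2/(1+r)^2 + D_3/(1+r)^3 + D_4/(1+r)^4 + D_5/(1+r)^5 + TV/(1+r)^5
    = 9563.87097 + 10489.40687 + 11504.51076 + 12617.85051 + 13838.93282 + 319833.11398 = 377847.68590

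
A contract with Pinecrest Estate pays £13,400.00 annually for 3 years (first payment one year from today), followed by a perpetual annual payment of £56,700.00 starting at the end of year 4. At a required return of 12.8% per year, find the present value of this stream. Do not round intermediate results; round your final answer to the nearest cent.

PV of 3-year annuity: £13,400.00 × [1 − (1+0.128)^−3] / 0.128 = 31747.20259
Perpetuity value at year 3: £56,700.00 / 0.128 = 442968.75000
PV of perpetuity: 442968.75000 / (1+0.128)^3 = 308635.43754
Total PV = 31747.20259 + 308635.43754 = 340382.64013

£340382.64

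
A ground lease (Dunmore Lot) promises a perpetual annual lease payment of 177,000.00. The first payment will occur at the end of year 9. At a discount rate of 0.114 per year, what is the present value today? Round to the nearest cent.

Value at end of year 8: C / r = 177,000.00 / 0.114 = 1,552,631.5789
Discount to today: PV = 1,552,631.5789 / (1 + 0.114)^8 = 1,552,631.5789 / 2.371819 = 654,616.41

654616.41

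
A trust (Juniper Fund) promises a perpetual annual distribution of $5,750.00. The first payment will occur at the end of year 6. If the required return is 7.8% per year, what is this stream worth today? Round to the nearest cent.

$50638.34

Value at end of year 5: C / r = $5,750.00 / 0.078 = $73,717.9487
Discount to today: PV = $73,717.9487 / (1 + 0.078)^5 = $73,717.9487 / 1.455773 = $50,638.34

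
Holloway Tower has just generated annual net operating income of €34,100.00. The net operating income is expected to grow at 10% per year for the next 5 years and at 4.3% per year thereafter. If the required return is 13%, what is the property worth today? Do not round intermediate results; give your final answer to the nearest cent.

€514738.99

D_1 = 37510.00000
D_2 = 41261.00000
D_3 = 45387.10000
D_4 = 49925.81000
D_5 = 54918.39100
Terminal value at year 5: TV = D_5×(1+g_2)/(r−g_2) = 57279.88181/0.087 = 658389.44613
P_0 = D_1/(1+r)^1 + D_2/(1+r)^2 + D_3/(1+r)^3 + D_4/(1+r)^4 + D_5/(1+r)^5 + TV/(1+r)^5
    = 33194.69027 + 32313.41530 + 31455.53702 + 30620.43427 + 29807.50238 + 357347.41364 = 514738.99288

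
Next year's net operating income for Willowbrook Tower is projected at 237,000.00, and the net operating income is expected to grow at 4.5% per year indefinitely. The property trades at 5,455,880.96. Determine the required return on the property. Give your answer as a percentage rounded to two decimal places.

8.84%

P = D₁/(r − g) ⇒ r = D₁/P + g = 237,000.0000/5,455,880.96 + 0.045 = 0.043439 + 0.045 = 0.088439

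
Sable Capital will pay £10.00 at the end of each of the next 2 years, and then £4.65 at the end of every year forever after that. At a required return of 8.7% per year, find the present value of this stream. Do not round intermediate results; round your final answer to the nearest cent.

PV of 2-year annuity: £10.00 × [1 − (1+0.087)^−2] / 0.087 = 17.66295
Perpetuity value at year 2: £4.65 / 0.087 = 53.44828
PV of perpetuity: 53.44828 / (1+0.087)^2 = 45.23500
Total PV = 17.66295 + 45.23500 = 62.89796

£62.90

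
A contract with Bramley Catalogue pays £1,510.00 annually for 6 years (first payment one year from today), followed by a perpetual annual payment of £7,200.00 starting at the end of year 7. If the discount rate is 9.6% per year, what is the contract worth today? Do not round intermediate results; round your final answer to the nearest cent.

PV of 6-year annuity: £1,510.00 × [1 − (1+0.096)^−6] / 0.096 = 6654.25536
Perpetuity value at year 6: £7,200.00 / 0.096 = 75000.00000
PV of perpetuity: 75000.00000 / (1+0.096)^6 = 43271.10029
Total PV = 6654.25536 + 43271.10029 = 49925.35565

£49925.36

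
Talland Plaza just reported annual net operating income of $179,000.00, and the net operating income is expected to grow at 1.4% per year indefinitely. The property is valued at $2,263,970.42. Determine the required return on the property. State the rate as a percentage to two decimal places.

D₁ = $179,000.00 × 1.014 = $181,506.0000
P = D₁/(r − g) ⇒ r = D₁/P + g = $181,506.0000/$2,263,970.42 + 0.014 = 0.080172 + 0.014 = 0.094172

9.42%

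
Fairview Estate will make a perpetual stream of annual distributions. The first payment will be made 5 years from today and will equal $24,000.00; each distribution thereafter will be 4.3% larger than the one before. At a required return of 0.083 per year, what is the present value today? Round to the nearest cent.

$436151.55

Value at end of year 4: C₁ / (r − g) = $24,000.00 / (0.083 − 0.043) = $600,000.0000
Discount to today: PV = $600,000.0000 / (1 + 0.083)^4 = $600,000.0000 / 1.375669 = $436,151.55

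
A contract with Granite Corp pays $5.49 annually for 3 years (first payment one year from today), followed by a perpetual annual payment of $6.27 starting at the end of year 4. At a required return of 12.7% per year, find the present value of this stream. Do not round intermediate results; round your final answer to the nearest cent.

PV of 3-year annuity: $5.49 × [1 − (1+0.127)^−3] / 0.127 = 13.02905
Perpetuity value at year 3: $6.27 / 0.127 = 49.37008
PV of perpetuity: 49.37008 / (1+0.127)^3 = 34.48991
Total PV = 13.02905 + 34.48991 = 47.51896

$47.52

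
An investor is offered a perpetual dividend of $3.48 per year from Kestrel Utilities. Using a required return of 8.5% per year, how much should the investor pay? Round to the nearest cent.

$40.94

Level perpetuity: PV = C / r = $3.48 / 0.085 = $40.94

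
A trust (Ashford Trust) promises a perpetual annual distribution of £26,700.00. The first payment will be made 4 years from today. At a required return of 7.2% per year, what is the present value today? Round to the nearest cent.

Value at end of year 3: C / r = £26,700.00 / 0.072 = £370,833.3333
Discount to today: PV = £370,833.3333 / (1 + 0.072)^3 = £370,833.3333 / 1.231925 = £301,019.35

£301019.35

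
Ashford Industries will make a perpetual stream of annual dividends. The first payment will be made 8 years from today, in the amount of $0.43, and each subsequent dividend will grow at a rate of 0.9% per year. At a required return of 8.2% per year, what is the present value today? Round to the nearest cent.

Value at end of year 7: C₁ / (r − g) = $0.43 / (0.082 − 0.009) = $5.8904
Discount to today: PV = $5.8904 / (1 + 0.082)^7 = $5.8904 / 1.736164 = $3.39

$3.39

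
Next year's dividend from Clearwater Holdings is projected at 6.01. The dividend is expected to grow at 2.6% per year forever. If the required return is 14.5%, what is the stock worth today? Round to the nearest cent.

Growing perpetuity: P = D₁ / (r − g) = 6.0100 / (0.145 − 0.026) = 50.50

50.50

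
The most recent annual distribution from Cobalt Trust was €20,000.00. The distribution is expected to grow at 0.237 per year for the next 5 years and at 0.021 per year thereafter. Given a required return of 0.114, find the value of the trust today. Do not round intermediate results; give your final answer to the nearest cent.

D_1 = 24740.00000
D_2 = 30603.38000
D_3 = 37856.38106
D_4 = 46828.34337
D_5 = 57926.66075
Terminal value at year 5: TV = D_5×(1+g_2)/(r−g_2) = 59143.12063/0.093 = 635947.53361
P_0 = D_1/(1+r)^1 + D_2/(1+r)^2 + D_3/(1+r)^3 + D_4/(1+r)^4 + D_5/(1+r)^5 + TV/(1+r)^5
    = 22208.25853 + 24660.33734 + 27383.15735 + 30406.61189 + 33763.89489 + 370676.73854 = 509098.99855

€509099.00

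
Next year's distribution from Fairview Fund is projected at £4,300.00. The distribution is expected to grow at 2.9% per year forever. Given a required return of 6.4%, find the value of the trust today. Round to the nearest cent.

Growing perpetuity: P = D₁ / (r − g) = £4,300.0000 / (0.064 − 0.029) = £122,857.14

£122857.14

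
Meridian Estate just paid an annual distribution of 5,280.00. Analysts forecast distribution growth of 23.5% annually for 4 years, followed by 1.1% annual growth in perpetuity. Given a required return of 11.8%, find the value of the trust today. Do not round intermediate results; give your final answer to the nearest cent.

101539.87

D_1 = 6520.80000
D_2 = 8053.18800
D_3 = 9945.68718
D_4 = 12282.92367
Terminal value at year 4: TV = D_4×(1+g_2)/(r−g_2) = 12418.03583/0.107 = 116056.40960
P_0 = D_1/(1+r)^1 + D_2/(1+r)^2 + D_3/(1+r)^3 + D_4/(1+r)^4 + TV/(1+r)^4
    = 5832.55814 + 6442.94213 + 7117.20352 + 7862.02714 + 74285.13494 = 101539.86587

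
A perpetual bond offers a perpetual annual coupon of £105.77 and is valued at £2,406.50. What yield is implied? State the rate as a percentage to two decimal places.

P = C/r ⇒ r = C/P = £105.77/£2,406.50 = 0.043952

4.40%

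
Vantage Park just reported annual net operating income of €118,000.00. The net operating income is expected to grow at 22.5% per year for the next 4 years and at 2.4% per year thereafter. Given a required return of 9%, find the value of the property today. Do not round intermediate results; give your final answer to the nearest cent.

D_1 = 144550.00000
D_2 = 177073.75000
D_3 = 216915.34375
D_4 = 265721.29609
Terminal value at year 4: TV = D_4×(1+g_2)/(r−g_2) = 272098.60720/0.066 = 4122706.16970
P_0 = D_1/(1+r)^1 + D_2/(1+r)^2 + D_3/(1+r)^3 + D_4/(1+r)^4 + TV/(1+r)^4
    = 132614.67890 + 149039.43271 + 167498.44502 + 188243.66527 + 2920628.98843 = 3558025.21032

€3558025.21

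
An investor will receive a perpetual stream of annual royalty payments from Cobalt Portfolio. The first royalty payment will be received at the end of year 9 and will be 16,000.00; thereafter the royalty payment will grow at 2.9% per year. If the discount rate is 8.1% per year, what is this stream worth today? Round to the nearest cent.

Value at end of year 8: C₁ / (r − g) = 16,000.00 / (0.081 − 0.029) = 307,692.3077
Discount to today: PV = 307,692.3077 / (1 + 0.081)^8 = 307,692.3077 / 1.864685 = 165,010.31

165010.31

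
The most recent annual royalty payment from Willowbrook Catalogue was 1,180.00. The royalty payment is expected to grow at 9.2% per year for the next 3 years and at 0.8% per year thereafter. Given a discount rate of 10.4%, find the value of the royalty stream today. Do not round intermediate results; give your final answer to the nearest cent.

15453.95

D_1 = 1288.56000
D_2 = 1407.10752
D_3 = 1536.56141
Terminal value at year 3: TV = D_3×(1+g_2)/(r−g_2) = 1548.85390/0.096 = 16133.89482
P_0 = D_1/(1+r)^1 + D_2/(1+r)^2 + D_3/(1+r)^3 + TV/(1+r)^3
    = 1167.17391 + 1154.48724 + 1141.93847 + 11990.35389 = 15453.95351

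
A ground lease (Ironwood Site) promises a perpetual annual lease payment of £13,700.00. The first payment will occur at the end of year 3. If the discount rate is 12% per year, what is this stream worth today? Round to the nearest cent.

£91012.97

Value at end of year 2: C / r = £13,700.00 / 0.12 = £114,166.6667
Discount to today: PV = £114,166.6667 / (1 + 0.12)^2 = £114,166.6667 / 1.254400 = £91,012.97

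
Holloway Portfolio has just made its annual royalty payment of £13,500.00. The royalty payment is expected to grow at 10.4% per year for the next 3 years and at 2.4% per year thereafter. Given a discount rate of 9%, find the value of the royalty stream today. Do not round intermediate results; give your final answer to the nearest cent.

£259178.68

D_1 = 14904.00000
D_2 = 16454.01600
D_3 = 18165.23366
Terminal value at year 3: TV = D_3×(1+g_2)/(r−g_2) = 18601.19927/0.066 = 281836.35261
P_0 = D_1/(1+r)^1 + D_2/(1+r)^2 + D_3/(1+r)^3 + TV/(1+r)^3
    = 13673.39450 + 13849.01608 + 14026.89335 + 217629.37556 = 259178.67948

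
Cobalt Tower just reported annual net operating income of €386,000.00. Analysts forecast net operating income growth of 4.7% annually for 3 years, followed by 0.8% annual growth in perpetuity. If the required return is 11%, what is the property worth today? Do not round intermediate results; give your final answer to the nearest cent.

€4232698.48

D_1 = 404142.00000
D_2 = 423136.67400
D_3 = 443024.09768
Terminal value at year 3: TV = D_3×(1+g_2)/(r−g_2) = 446568.29046/0.102 = 4378120.49470
P_0 = D_1/(1+r)^1 + D_2/(1+r)^2 + D_3/(1+r)^3 + TV/(1+r)^3
    = 364091.89189 + 343427.21695 + 323935.40193 + 3201243.97202 = 4232698.48279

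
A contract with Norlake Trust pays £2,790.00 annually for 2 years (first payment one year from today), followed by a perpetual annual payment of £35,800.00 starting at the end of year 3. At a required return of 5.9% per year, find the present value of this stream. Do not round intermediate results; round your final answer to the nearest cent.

PV of 2-year annuity: £2,790.00 × [1 − (1+0.059)^−2] / 0.059 = 5122.34269
Perpetuity value at year 2: £35,800.00 / 0.059 = 606779.66102
PV of perpetuity: 606779.66102 / (1+0.059)^2 = 541052.10968
Total PV = 5122.34269 + 541052.10968 = 546174.45237

£546174.45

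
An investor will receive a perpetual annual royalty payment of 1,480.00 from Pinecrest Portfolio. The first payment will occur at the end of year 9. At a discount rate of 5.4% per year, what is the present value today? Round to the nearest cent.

Value at end of year 8: C / r = 1,480.00 / 0.054 = 27,407.4074
Discount to today: PV = 27,407.4074 / (1 + 0.054)^8 = 27,407.4074 / 1.523088 = 17,994.64

17994.64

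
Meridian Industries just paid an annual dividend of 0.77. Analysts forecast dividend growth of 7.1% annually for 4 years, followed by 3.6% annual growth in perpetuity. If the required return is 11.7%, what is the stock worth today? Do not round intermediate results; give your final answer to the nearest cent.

11.10

D_1 = 0.82467
D_2 = 0.88322
D_3 = 0.94593
D_4 = 1.01309
Terminal value at year 4: TV = D_4×(1+g_2)/(r−g_2) = 1.04956/0.081 = 12.95756
P_0 = D_1/(1+r)^1 + D_2/(1+r)^2 + D_3/(1+r)^3 + D_4/(1+r)^4 + TV/(1+r)^4
    = 0.73829 + 0.70789 + 0.67873 + 0.65078 + 8.32359 = 11.09928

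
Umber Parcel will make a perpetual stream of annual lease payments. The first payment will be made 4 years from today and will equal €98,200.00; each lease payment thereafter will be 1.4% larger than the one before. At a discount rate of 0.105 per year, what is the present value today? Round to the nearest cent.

€799803.43

Value at end of year 3: C₁ / (r − g) = €98,200.00 / (0.105 − 0.014) = €1,079,120.8791
Discount to today: PV = €1,079,120.8791 / (1 + 0.105)^3 = €1,079,120.8791 / 1.349233 = €799,803.43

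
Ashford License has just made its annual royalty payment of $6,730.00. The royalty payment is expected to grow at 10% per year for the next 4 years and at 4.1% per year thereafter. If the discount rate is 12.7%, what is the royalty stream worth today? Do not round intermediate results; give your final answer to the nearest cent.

D_1 = 7403.00000
D_2 = 8143.30000
D_3 = 8957.63000
D_4 = 9853.39300
Terminal value at year 4: TV = D_4×(1+g_2)/(r−g_2) = 10257.38211/0.086 = 119271.88503
P_0 = D_1/(1+r)^1 + D_2/(1+r)^2 + D_3/(1+r)^3 + D_4/(1+r)^4 + TV/(1+r)^4
    = 6568.76664 + 6411.39601 + 6257.79557 + 6107.87500 + 73933.69625 = 99279.52947

$99279.53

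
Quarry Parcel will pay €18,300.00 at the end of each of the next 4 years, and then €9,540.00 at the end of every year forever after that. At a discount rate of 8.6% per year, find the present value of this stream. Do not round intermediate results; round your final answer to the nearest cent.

PV of 4-year annuity: €18,300.00 × [1 − (1+0.086)^−4] / 0.086 = 59811.16233
Perpetuity value at year 4: €9,540.00 / 0.086 = 110930.23256
PV of perpetuity: 110930.23256 / (1+0.086)^4 = 79749.98728
Total PV = 59811.16233 + 79749.98728 = 139561.14961

€139561.15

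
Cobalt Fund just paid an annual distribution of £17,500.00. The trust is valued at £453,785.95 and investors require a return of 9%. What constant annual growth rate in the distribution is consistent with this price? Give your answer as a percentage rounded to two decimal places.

4.95%

P = D₀(1+g)/(r−g) ⇒ P(r−g) = D₀(1+g) ⇒ g(P+D₀) = P·r − D₀
g = (P·r − D₀)/(P + D₀) = (£453,785.95×0.09 − £17,500.00) / (£453,785.95 + £17,500.00) = 0.049526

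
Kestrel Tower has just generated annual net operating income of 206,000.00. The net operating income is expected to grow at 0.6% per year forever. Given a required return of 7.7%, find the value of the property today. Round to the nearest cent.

D₁ = D₀ × (1 + g) = 206,000.00 × 1.006 = 207,236.0000
Growing perpetuity: P = D₁ / (r − g) = 207,236.0000 / (0.077 − 0.006) = 2,918,816.90

2918816.90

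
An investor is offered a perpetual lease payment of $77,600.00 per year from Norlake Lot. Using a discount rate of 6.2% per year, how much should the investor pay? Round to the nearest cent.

Level perpetuity: PV = C / r = $77,600.00 / 0.062 = $1,251,612.90

$1251612.90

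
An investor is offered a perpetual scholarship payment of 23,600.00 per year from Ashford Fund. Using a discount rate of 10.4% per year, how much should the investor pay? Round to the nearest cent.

226923.08

Level perpetuity: PV = C / r = 23,600.00 / 0.104 = 226,923.08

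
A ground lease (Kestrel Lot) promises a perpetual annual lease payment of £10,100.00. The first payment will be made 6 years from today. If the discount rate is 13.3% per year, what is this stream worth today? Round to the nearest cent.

£40674.31

Value at end of year 5: C / r = £10,100.00 / 0.133 = £75,939.8496
Discount to today: PV = £75,939.8496 / (1 + 0.133)^5 = £75,939.8496 / 1.867022 = £40,674.31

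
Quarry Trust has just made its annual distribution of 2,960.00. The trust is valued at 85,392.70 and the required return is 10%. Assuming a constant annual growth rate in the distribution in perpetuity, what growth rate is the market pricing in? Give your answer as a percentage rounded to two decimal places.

6.31%

P = D₀(1+g)/(r−g) ⇒ P(r−g) = D₀(1+g) ⇒ g(P+D₀) = P·r − D₀
g = (P·r − D₀)/(P + D₀) = (85,392.70×0.1 − 2,960.00) / (85,392.70 + 2,960.00) = 0.063148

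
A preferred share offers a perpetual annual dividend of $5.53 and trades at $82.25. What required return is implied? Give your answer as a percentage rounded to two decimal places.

P = C/r ⇒ r = C/P = $5.53/$82.25 = 0.067234

6.72%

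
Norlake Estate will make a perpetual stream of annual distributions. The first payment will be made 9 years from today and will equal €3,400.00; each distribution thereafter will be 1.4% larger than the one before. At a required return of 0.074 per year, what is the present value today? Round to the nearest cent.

€32010.57

Value at end of year 8: C₁ / (r − g) = €3,400.00 / (0.074 − 0.014) = €56,666.6667
Discount to today: PV = €56,666.6667 / (1 + 0.074)^8 = €56,666.6667 / 1.770249 = €32,010.57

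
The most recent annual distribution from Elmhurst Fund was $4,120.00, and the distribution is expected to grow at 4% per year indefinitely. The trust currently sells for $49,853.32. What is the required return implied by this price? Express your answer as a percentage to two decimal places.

D₁ = $4,120.00 × 1.04 = $4,284.8000
P = D₁/(r − g) ⇒ r = D₁/P + g = $4,284.8000/$49,853.32 + 0.04 = 0.085948 + 0.04 = 0.125948

12.59%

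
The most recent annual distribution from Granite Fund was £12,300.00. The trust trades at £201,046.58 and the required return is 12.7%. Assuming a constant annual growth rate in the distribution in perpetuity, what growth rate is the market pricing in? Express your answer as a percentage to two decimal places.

P = D₀(1+g)/(r−g) ⇒ P(r−g) = D₀(1+g) ⇒ g(P+D₀) = P·r − D₀
g = (P·r − D₀)/(P + D₀) = (£201,046.58×0.127 − £12,300.00) / (£201,046.58 + £12,300.00) = 0.062025

6.20%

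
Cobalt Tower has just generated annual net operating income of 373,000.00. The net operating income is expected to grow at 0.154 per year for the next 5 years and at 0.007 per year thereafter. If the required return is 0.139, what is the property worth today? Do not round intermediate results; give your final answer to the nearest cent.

4977898.96

D_1 = 430442.00000
D_2 = 496730.06800
D_3 = 573226.49847
D_4 = 661503.37924
D_5 = 763374.89964
Terminal value at year 5: TV = D_5×(1+g_2)/(r−g_2) = 768718.52394/0.132 = 5823625.18134
P_0 = D_1/(1+r)^1 + D_2/(1+r)^2 + D_3/(1+r)^3 + D_4/(1+r)^4 + D_5/(1+r)^5 + TV/(1+r)^5
    = 377912.20369 + 382889.09838 + 387931.53602 + 393040.37978 + 398216.50419 + 3037909.24027 = 4977898.96233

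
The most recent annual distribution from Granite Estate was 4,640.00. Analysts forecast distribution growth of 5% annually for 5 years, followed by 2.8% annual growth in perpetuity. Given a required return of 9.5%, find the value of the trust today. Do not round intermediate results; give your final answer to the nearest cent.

D_1 = 4872.00000
D_2 = 5115.60000
D_3 = 5371.38000
D_4 = 5639.94900
D_5 = 5921.94645
Terminal value at year 5: TV = D_5×(1+g_2)/(r−g_2) = 6087.76095/0.067 = 90862.10374
P_0 = D_1/(1+r)^1 + D_2/(1+r)^2 + D_3/(1+r)^3 + D_4/(1+r)^4 + D_5/(1+r)^5 + TV/(1+r)^5
    = 4449.31507 + 4266.46650 + 4091.13226 + 3923.00354 + 3761.78422 + 57718.12202 = 78209.82362

78209.82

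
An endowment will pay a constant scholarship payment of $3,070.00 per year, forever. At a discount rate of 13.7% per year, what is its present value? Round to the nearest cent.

Level perpetuity: PV = C / r = $3,070.00 / 0.137 = $22,408.76

$22408.76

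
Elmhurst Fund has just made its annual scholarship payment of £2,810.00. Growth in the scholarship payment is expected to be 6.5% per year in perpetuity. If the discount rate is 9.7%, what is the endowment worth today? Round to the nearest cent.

D₁ = D₀ × (1 + g) = £2,810.00 × 1.065 = £2,992.6500
Growing perpetuity: P = D₁ / (r − g) = £2,992.6500 / (0.097 − 0.065) = £93,520.31

£93520.31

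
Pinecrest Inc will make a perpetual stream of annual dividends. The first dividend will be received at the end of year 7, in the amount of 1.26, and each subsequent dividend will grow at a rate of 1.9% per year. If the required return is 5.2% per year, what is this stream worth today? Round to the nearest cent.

Value at end of year 6: C₁ / (r − g) = 1.26 / (0.052 − 0.019) = 38.1818
Discount to today: PV = 38.1818 / (1 + 0.052)^6 = 38.1818 / 1.355484 = 28.17

28.17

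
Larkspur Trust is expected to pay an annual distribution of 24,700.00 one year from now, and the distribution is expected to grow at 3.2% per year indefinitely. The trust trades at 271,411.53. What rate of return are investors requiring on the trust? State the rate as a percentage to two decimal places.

P = D₁/(r − g) ⇒ r = D₁/P + g = 24,700.0000/271,411.53 + 0.032 = 0.091006 + 0.032 = 0.123006

12.30%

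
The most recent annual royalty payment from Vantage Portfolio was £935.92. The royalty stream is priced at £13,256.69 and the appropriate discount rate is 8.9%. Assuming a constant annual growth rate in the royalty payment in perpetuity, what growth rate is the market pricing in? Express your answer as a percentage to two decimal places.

P = D₀(1+g)/(r−g) ⇒ P(r−g) = D₀(1+g) ⇒ g(P+D₀) = P·r − D₀
g = (P·r − D₀)/(P + D₀) = (£13,256.69×0.089 − £935.92) / (£13,256.69 + £935.92) = 0.017187

1.72%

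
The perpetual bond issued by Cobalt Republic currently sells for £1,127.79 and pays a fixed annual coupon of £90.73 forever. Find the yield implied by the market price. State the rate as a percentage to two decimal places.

8.04%

P = C/r ⇒ r = C/P = £90.73/£1,127.79 = 0.080449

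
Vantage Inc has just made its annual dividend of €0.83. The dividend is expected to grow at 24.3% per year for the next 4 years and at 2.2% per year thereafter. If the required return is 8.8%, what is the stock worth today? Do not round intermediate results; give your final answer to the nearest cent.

D_1 = 1.03169
D_2 = 1.28239
D_3 = 1.59401
D_4 = 1.98136
Terminal value at year 4: TV = D_4×(1+g_2)/(r−g_2) = 2.02495/0.066 = 30.68100
P_0 = D_1/(1+r)^1 + D_2/(1+r)^2 + D_3/(1+r)^3 + D_4/(1+r)^4 + TV/(1+r)^4
    = 0.94824 + 1.08333 + 1.23767 + 1.41399 + 21.89546 = 26.57870

€26.58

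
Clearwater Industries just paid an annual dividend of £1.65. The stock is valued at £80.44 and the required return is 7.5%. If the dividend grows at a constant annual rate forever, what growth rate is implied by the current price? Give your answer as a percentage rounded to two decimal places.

5.34%

P = D₀(1+g)/(r−g) ⇒ P(r−g) = D₀(1+g) ⇒ g(P+D₀) = P·r − D₀
g = (P·r − D₀)/(P + D₀) = (£80.44×0.075 − £1.65) / (£80.44 + £1.65) = 0.053393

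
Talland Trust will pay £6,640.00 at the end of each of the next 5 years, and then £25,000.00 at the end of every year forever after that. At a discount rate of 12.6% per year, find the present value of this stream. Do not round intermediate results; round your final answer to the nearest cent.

£133201.06

PV of 5-year annuity: £6,640.00 × [1 − (1+0.126)^−5] / 0.126 = 23584.16439
Perpetuity value at year 5: £25,000.00 / 0.126 = 198412.69841
PV of perpetuity: 198412.69841 / (1+0.126)^5 = 109616.89875
Total PV = 23584.16439 + 109616.89875 = 133201.06314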